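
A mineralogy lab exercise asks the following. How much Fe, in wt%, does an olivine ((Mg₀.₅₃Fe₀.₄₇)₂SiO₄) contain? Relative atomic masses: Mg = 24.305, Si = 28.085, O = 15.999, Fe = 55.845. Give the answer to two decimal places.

Formula mass = 1.06*24.305 + 0.94*55.845 + 1*28.085 + 4*15.999 = 170.339 g/mol, of which 52.494 g is Fe.
So Fe makes up 52.494/170.339 = 0.3082 of the mass, i.e. 30.82%.

30.82 wt%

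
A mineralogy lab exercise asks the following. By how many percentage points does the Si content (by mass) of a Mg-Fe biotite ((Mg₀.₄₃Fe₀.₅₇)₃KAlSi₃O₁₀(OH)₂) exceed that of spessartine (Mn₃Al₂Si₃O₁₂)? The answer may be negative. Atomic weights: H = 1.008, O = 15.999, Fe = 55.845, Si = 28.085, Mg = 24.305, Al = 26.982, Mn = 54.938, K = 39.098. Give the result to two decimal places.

M((Mg₀.₄₃Fe₀.₅₇)₃KAlSi₃O₁₀(OH)₂) = 471.187 g/mol, so wt% Si = 84.255/471.187 × 100 = 17.88%.
M(Mn₃Al₂Si₃O₁₂) = 495.021 g/mol, so wt% Si = 84.255/495.021 × 100 = 17.02%.
17.88 − 17.02 = 0.86 pp.

0.86 percentage points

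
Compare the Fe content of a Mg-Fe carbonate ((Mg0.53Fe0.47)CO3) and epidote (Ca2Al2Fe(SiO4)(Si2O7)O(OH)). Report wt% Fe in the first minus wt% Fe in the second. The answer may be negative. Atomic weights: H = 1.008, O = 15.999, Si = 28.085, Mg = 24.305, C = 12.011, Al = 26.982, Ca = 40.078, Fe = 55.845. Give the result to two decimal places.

14.92 percentage points

First mineral: 26.247 g Fe in 99.137 g formula = 26.48 wt% Fe.
Second mineral: 55.845 g Fe in 483.215 g formula = 11.56 wt% Fe.
26.48% − 11.56% gives a difference of 14.92 percentage points.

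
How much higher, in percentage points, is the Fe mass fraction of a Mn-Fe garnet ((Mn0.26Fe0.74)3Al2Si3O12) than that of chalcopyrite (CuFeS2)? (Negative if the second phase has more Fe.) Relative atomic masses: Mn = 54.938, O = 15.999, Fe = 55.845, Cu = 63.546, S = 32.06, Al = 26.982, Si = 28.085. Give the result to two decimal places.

-5.49 percentage points

M((Mn0.26Fe0.74)3Al2Si3O12) = 497.035 g/mol, so wt% Fe = 123.976/497.035 × 100 = 24.94%.
M(CuFeS2) = 183.511 g/mol, so wt% Fe = 55.845/183.511 × 100 = 30.43%.
24.94 − 30.43 = -5.49 pp.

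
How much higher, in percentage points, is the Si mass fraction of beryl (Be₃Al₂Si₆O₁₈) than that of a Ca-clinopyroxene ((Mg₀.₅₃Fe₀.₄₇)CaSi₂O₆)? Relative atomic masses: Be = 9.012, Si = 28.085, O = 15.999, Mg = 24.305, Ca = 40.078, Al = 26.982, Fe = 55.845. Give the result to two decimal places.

Si in Be₃Al₂Si₆O₁₈: molar mass 537.492 g/mol; 6×28.085 = 168.510 g → 31.35 wt%.
Si in (Mg₀.₅₃Fe₀.₄₇)CaSi₂O₆: molar mass 231.371 g/mol; 2×28.085 = 56.170 g → 24.28 wt%.
Difference = 31.35 − 24.28 = 7.07 percentage points.

7.07 percentage points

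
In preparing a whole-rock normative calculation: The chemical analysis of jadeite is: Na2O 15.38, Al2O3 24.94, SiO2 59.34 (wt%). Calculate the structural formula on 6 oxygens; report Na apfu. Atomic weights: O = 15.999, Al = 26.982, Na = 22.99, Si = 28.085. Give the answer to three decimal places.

Na2O (M=61.979): mol = 0.24815; Na = 0.49630, O = 0.24815.
Al2O3 (M=101.961): mol = 0.24460; Al = 0.48920, O = 0.73380.
SiO2 (M=60.083): mol = 0.98763; Si = 0.98763, O = 1.97526.
ΣO = 2.95721; factor = 6/ΣO = 2.02894.
Na apfu = 0.49630 × 2.02894 = 1.007.

1.007 Na apfu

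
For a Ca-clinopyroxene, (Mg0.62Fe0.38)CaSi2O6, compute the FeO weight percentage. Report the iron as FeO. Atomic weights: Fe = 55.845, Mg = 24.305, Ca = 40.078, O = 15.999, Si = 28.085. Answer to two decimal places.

M((Mg0.62Fe0.38)CaSi2O6) = 228.532 g/mol; M(FeO) = 71.844 g/mol.
Moles FeO per formula unit = 0.38 Fe ÷ 1 = 0.3800.
FeO fraction = (0.3800 × 71.844) / 228.532 = 27.301/228.532 = 0.1195.

11.95 wt%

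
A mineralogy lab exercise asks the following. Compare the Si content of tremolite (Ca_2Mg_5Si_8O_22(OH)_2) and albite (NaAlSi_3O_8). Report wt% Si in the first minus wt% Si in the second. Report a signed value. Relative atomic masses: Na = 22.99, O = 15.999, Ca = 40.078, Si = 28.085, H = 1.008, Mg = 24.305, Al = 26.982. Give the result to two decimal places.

First mineral: 224.680 g Si in 812.353 g formula = 27.66 wt% Si.
Second mineral: 84.255 g Si in 262.219 g formula = 32.13 wt% Si.
27.66% − 32.13% gives a difference of -4.47 percentage points.

-4.47 percentage points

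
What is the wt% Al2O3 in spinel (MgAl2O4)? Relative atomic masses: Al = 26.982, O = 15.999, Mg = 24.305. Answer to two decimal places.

M(MgAl2O4) = 142.265 g/mol; M(Al2O3) = 101.961 g/mol.
Moles Al2O3 per formula unit = 2 Al ÷ 2 = 1.0000.
Al2O3 fraction = (1.0000 × 101.961) / 142.265 = 101.961/142.265 = 0.7167.

71.67 wt%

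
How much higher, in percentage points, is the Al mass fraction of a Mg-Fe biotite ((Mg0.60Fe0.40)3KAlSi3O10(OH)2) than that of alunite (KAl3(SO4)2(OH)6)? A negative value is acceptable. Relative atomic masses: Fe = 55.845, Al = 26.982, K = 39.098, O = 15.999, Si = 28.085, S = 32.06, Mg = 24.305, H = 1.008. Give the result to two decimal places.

M((Mg0.60Fe0.40)3KAlSi3O10(OH)2) = 455.102 g/mol, so wt% Al = 26.982/455.102 × 100 = 5.93%.
M(KAl3(SO4)2(OH)6) = 414.198 g/mol, so wt% Al = 80.946/414.198 × 100 = 19.54%.
5.93 − 19.54 = -13.61 pp.

-13.61 percentage points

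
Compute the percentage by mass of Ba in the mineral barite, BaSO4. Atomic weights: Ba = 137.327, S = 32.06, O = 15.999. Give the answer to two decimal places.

M(BaSO4) = 233.383 g/mol.
Ba contributes 1 × 137.327 = 137.327 g per mole.
137.327/233.383 = 0.5884 → 58.84%.

58.84 mass %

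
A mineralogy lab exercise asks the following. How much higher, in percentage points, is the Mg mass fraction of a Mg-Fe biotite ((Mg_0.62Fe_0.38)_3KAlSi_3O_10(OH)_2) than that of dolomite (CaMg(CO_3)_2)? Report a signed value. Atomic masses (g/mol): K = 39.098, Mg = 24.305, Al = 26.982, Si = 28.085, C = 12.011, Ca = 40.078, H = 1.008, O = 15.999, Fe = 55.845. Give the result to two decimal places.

First mineral: 45.207 g Mg in 453.210 g formula = 9.97 wt% Mg.
Second mineral: 24.305 g Mg in 184.399 g formula = 13.18 wt% Mg.
9.97% − 13.18% gives a difference of -3.21 percentage points.

-3.21 percentage points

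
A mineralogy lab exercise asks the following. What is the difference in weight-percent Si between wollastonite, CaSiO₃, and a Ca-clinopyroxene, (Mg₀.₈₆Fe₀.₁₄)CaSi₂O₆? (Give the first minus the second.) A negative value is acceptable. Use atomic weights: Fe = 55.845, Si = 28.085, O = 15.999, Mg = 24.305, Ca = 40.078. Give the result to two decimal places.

M(CaSiO₃) = 116.160 g/mol, so wt% Si = 28.085/116.160 × 100 = 24.18%.
M((Mg₀.₈₆Fe₀.₁₄)CaSi₂O₆) = 220.963 g/mol, so wt% Si = 56.170/220.963 × 100 = 25.42%.
24.18 − 25.42 = -1.24 pp.

-1.24 percentage points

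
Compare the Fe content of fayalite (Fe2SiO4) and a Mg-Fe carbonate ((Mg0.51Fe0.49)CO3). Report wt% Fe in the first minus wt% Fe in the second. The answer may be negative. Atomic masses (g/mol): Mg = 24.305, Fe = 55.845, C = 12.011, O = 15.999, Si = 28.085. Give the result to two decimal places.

27.38 percentage points

Fe in Fe2SiO4: molar mass 203.771 g/mol; 2×55.845 = 111.690 g → 54.81 wt%.
Fe in (Mg0.51Fe0.49)CO3: molar mass 99.768 g/mol; 0.49×55.845 = 27.364 g → 27.43 wt%.
Difference = 54.81 − 27.43 = 27.38 percentage points.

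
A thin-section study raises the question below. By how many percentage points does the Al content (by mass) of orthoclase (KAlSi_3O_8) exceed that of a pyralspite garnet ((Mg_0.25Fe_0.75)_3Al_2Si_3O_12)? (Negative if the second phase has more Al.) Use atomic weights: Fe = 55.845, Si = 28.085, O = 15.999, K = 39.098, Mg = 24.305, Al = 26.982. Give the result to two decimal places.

Al in KAlSi_3O_8: molar mass 278.327 g/mol; 1×26.982 = 26.982 g → 9.69 wt%.
Al in (Mg_0.25Fe_0.75)_3Al_2Si_3O_12: molar mass 474.087 g/mol; 2×26.982 = 53.964 g → 11.38 wt%.
Difference = 9.69 − 11.38 = -1.69 percentage points.

-1.69 percentage points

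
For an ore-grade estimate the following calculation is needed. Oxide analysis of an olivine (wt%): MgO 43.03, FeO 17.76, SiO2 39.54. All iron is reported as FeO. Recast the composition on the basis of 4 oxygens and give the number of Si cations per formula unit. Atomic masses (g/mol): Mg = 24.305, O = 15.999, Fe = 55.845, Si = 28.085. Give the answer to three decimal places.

1.001 Si apfu

43.03 wt% MgO ÷ 40.304 g/mol = 1.06764 mol, giving 1.06764 Mg and 1.06764 O.
17.76 wt% FeO ÷ 71.844 g/mol = 0.24720 mol, giving 0.24720 Fe and 0.24720 O.
39.54 wt% SiO2 ÷ 60.083 g/mol = 0.65809 mol, giving 0.65809 Si and 1.31618 O.
Oxygen sums to 2.63102; scaling by 4/2.63102 = 1.52032 puts the formula on 4 O.
Si: 0.65809 × 1.52032 = 1.001 atoms per formula unit.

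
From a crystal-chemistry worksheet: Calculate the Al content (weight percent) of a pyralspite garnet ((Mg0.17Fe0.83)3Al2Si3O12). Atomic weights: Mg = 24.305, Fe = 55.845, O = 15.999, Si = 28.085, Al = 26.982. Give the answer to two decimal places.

11.20 weight percent

Formula mass = 0.51*24.305 + 2.49*55.845 + 2*26.982 + 3*28.085 + 12*15.999 = 481.657 g/mol, of which 53.964 g is Al.
So Al makes up 53.964/481.657 = 0.1120 of the mass, i.e. 11.20%.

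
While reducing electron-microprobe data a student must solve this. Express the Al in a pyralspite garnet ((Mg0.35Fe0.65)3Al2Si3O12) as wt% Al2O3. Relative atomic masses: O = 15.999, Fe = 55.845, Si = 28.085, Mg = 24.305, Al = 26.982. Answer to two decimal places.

21.94 wt%

M((Mg0.35Fe0.65)3Al2Si3O12) = 464.625 g/mol; M(Al2O3) = 101.961 g/mol.
Moles Al2O3 per formula unit = 2 Al ÷ 2 = 1.0000.
Al2O3 fraction = (1.0000 × 101.961) / 464.625 = 101.961/464.625 = 0.2194.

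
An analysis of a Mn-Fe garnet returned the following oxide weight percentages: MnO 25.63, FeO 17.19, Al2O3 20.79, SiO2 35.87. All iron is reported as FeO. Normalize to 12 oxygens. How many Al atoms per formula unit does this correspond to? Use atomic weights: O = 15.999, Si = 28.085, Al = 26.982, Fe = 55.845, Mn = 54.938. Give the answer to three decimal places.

2.034 Al apfu

MnO (M=70.937): mol = 0.36131; Mn = 0.36131, O = 0.36131.
FeO (M=71.844): mol = 0.23927; Fe = 0.23927, O = 0.23927.
Al2O3 (M=101.961): mol = 0.20390; Al = 0.40780, O = 0.61170.
SiO2 (M=60.083): mol = 0.59701; Si = 0.59701, O = 1.19402.
ΣO = 2.40630; factor = 12/ΣO = 4.98691.
Al apfu = 0.40780 × 4.98691 = 2.034.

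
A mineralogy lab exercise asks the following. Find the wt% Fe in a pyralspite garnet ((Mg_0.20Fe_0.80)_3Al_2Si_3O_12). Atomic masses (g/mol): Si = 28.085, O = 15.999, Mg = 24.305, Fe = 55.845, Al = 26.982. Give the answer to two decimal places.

27.99 wt%

Molar mass of (Mg_0.20Fe_0.80)_3Al_2Si_3O_12: 0.60*24.305 + 2.40*55.845 + 2*26.982 + 3*28.085 + 12*15.999 = 478.818 g/mol.
Mass of Fe per formula unit: 2.40 × 55.845 = 134.028 g.
Weight fraction Fe = 134.028 / 478.818 = 0.2799.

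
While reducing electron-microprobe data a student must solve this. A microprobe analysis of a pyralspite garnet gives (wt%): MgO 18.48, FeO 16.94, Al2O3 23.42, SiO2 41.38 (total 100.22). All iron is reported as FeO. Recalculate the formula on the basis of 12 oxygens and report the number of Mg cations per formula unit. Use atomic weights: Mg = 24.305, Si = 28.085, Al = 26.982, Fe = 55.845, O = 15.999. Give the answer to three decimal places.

1.993 Mg apfu

MgO (M=40.304): mol = 0.45852; Mg = 0.45852, O = 0.45852.
FeO (M=71.844): mol = 0.23579; Fe = 0.23579, O = 0.23579.
Al2O3 (M=101.961): mol = 0.22970; Al = 0.45940, O = 0.68910.
SiO2 (M=60.083): mol = 0.68871; Si = 0.68871, O = 1.37742.
ΣO = 2.76083; factor = 12/ΣO = 4.34652.
Mg apfu = 0.45852 × 4.34652 = 1.993.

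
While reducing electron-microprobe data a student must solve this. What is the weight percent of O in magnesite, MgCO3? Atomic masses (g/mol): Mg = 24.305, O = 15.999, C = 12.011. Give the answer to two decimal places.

56.93 wt%

Formula mass = 1*24.305 + 1*12.011 + 3*15.999 = 84.313 g/mol, of which 47.997 g is O.
So O makes up 47.997/84.313 = 0.5693 of the mass, i.e. 56.93%.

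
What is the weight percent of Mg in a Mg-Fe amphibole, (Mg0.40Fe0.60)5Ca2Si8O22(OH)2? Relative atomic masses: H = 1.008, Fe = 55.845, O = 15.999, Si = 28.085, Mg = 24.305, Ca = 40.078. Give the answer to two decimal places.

M((Mg0.40Fe0.60)5Ca2Si8O22(OH)2) = 906.973 g/mol.
Mg contributes 2 × 24.305 = 48.610 g per mole.
48.610/906.973 = 0.0536 → 5.36%.

5.36 weight percent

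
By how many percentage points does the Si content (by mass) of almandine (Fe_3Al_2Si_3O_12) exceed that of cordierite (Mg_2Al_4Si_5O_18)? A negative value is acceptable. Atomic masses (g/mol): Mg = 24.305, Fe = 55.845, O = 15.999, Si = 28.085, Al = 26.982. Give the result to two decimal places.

-7.08 percentage points

M(Fe_3Al_2Si_3O_12) = 497.742 g/mol, so wt% Si = 84.255/497.742 × 100 = 16.93%.
M(Mg_2Al_4Si_5O_18) = 584.945 g/mol, so wt% Si = 140.425/584.945 × 100 = 24.01%.
16.93 − 24.01 = -7.08 pp.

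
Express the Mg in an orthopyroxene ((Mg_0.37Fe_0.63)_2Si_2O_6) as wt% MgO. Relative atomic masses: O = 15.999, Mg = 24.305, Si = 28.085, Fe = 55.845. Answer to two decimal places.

Formula mass = 240.514 g/mol.
0.74 Mg → 0.7400 mol MgO per formula unit; M(MgO) = 40.304, so MgO mass = 29.825 g.
29.825/240.514 × 100 = 12.40 wt%.

12.40 wt%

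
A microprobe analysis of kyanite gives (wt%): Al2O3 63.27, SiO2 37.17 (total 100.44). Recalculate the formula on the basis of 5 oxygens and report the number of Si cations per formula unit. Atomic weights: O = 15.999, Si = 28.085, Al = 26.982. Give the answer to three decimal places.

0.998 Si apfu

63.27 wt% Al2O3 ÷ 101.961 g/mol = 0.62053 mol, giving 1.24106 Al and 1.86159 O.
37.17 wt% SiO2 ÷ 60.083 g/mol = 0.61864 mol, giving 0.61864 Si and 1.23728 O.
Oxygen sums to 3.09887; scaling by 5/3.09887 = 1.61349 puts the formula on 5 O.
Si: 0.61864 × 1.61349 = 0.998 atoms per formula unit.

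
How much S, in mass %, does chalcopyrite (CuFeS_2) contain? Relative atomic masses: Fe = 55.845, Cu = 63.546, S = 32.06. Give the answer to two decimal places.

34.94 mass %

Formula mass = 1·63.546 + 1·55.845 + 2·32.06 = 183.511 g/mol, of which 64.120 g is S.
So S makes up 64.120/183.511 = 0.3494 of the mass, i.e. 34.94%.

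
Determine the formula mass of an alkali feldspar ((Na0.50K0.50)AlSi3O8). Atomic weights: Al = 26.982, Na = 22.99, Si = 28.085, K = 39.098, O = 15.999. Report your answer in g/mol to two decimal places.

270.27 g/mol

The formula mass is the sum 0.50(22.99) + 0.50(39.098) + 1(26.982) + 3(28.085) + 8(15.999).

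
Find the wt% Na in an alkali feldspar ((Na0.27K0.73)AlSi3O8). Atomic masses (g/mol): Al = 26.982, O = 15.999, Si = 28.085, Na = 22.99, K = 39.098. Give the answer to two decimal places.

2.27 weight percent

Molar mass of (Na0.27K0.73)AlSi3O8: 0.27*22.99 + 0.73*39.098 + 1*26.982 + 3*28.085 + 8*15.999 = 273.978 g/mol.
Mass of Na per formula unit: 0.27 × 22.99 = 6.207 g.
Weight fraction Na = 6.207 / 273.978 = 0.0227.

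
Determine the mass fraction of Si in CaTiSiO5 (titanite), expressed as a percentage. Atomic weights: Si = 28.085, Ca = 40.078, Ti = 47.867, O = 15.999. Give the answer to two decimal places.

14.33 weight percent

M(CaTiSiO5) = 196.025 g/mol.
Si contributes 1 × 28.085 = 28.085 g per mole.
28.085/196.025 = 0.1433 → 14.33%.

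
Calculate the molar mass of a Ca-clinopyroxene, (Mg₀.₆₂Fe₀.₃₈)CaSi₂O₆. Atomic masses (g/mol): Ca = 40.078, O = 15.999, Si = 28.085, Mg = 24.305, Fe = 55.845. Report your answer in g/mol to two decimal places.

The formula mass is the sum 0.62×24.305 + 0.38×55.845 + 1×40.078 + 2×28.085 + 6×15.999.

228.53 g/mol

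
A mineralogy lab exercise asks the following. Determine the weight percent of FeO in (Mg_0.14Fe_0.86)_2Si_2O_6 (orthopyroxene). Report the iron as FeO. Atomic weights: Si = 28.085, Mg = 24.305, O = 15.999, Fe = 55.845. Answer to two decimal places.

M((Mg_0.14Fe_0.86)_2Si_2O_6) = 255.023 g/mol; M(FeO) = 71.844 g/mol.
Moles FeO per formula unit = 1.72 Fe ÷ 1 = 1.7200.
FeO fraction = (1.7200 × 71.844) / 255.023 = 123.572/255.023 = 0.4846.

48.46 wt%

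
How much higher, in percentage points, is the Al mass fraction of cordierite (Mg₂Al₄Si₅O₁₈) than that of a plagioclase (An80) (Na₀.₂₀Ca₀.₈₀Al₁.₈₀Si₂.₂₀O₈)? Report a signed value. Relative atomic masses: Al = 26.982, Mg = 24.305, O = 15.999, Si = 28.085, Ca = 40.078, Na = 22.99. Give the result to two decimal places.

First mineral: 107.928 g Al in 584.945 g formula = 18.45 wt% Al.
Second mineral: 48.568 g Al in 275.007 g formula = 17.66 wt% Al.
18.45% − 17.66% gives a difference of 0.79 percentage points.

0.79 percentage points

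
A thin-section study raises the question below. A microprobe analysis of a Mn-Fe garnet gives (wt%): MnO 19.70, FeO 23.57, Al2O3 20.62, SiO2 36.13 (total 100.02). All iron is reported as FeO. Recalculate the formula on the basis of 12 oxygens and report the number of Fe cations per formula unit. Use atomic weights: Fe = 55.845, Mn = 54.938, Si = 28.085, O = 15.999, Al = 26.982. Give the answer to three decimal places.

MnO (M=70.937): mol = 0.27771; Mn = 0.27771, O = 0.27771.
FeO (M=71.844): mol = 0.32807; Fe = 0.32807, O = 0.32807.
Al2O3 (M=101.961): mol = 0.20223; Al = 0.40446, O = 0.60669.
SiO2 (M=60.083): mol = 0.60133; Si = 0.60133, O = 1.20266.
ΣO = 2.41513; factor = 12/ΣO = 4.96868.
Fe apfu = 0.32807 × 4.96868 = 1.630.

1.630 Fe apfu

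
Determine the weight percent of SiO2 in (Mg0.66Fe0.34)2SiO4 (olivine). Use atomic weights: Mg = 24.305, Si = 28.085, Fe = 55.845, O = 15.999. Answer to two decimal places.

Formula mass = 162.138 g/mol.
1 Si → 1.0000 mol SiO2 per formula unit; M(SiO2) = 60.083, so SiO2 mass = 60.083 g.
60.083/162.138 × 100 = 37.06 wt%.

37.06 wt%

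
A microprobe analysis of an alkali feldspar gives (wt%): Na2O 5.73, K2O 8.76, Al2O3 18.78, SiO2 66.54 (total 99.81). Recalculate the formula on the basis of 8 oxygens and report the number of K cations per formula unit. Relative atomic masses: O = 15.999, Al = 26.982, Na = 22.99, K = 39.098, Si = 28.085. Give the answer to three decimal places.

Na2O (M=61.979): mol = 0.09245; Na = 0.18490, O = 0.09245.
K2O (M=94.195): mol = 0.09300; K = 0.18600, O = 0.09300.
Al2O3 (M=101.961): mol = 0.18419; Al = 0.36838, O = 0.55257.
SiO2 (M=60.083): mol = 1.10747; Si = 1.10747, O = 2.21494.
ΣO = 2.95296; factor = 8/ΣO = 2.70915.
K apfu = 0.18600 × 2.70915 = 0.504.

0.504 K apfu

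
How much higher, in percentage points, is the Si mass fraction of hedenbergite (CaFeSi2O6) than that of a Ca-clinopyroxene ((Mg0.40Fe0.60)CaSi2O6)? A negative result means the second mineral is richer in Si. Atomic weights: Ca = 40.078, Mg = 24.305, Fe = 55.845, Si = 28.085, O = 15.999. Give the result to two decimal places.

Si in CaFeSi2O6: molar mass 248.087 g/mol; 2×28.085 = 56.170 g → 22.64 wt%.
Si in (Mg0.40Fe0.60)CaSi2O6: molar mass 235.471 g/mol; 2×28.085 = 56.170 g → 23.85 wt%.
Difference = 22.64 − 23.85 = -1.21 percentage points.

-1.21 percentage points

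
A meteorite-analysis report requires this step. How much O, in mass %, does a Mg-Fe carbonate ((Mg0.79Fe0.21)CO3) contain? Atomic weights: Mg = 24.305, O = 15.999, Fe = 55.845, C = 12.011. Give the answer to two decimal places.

Molar mass of (Mg0.79Fe0.21)CO3: 0.79×24.305 + 0.21×55.845 + 1×12.011 + 3×15.999 = 90.936 g/mol.
Mass of O per formula unit: 3 × 15.999 = 47.997 g.
Weight fraction O = 47.997 / 90.936 = 0.5278.

52.78 mass %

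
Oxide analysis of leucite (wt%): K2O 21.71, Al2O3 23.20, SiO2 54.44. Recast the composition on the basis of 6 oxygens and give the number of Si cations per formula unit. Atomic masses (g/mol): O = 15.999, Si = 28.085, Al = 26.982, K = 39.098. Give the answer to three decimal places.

1.995 Si apfu

K2O: 21.71/94.195 = 0.23048 mol → 0.46096 mol K, 0.23048 mol O.
Al2O3: 23.20/101.961 = 0.22754 mol → 0.45508 mol Al, 0.68262 mol O.
SiO2: 54.44/60.083 = 0.90608 mol → 0.90608 mol Si, 1.81216 mol O.
Total oxygen = 2.72526 mol. Normalization factor = 6/2.72526 = 2.20162.
Si per 6 O = 0.90608 × 2.20162 = 1.995.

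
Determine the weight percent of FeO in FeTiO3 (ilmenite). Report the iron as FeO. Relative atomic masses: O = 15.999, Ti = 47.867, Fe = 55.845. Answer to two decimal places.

47.36 wt%

Formula mass = 151.709 g/mol.
1 Fe → 1.0000 mol FeO per formula unit; M(FeO) = 71.844, so FeO mass = 71.844 g.
71.844/151.709 × 100 = 47.36 wt%.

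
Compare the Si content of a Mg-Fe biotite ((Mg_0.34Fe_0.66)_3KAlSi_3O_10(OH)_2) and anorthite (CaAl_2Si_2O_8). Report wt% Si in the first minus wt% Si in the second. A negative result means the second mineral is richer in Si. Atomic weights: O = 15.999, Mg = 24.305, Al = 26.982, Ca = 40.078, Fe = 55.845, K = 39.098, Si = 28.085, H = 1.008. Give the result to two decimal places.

Si in (Mg_0.34Fe_0.66)_3KAlSi_3O_10(OH)_2: molar mass 479.703 g/mol; 3×28.085 = 84.255 g → 17.56 wt%.
Si in CaAl_2Si_2O_8: molar mass 278.204 g/mol; 2×28.085 = 56.170 g → 20.19 wt%.
Difference = 17.56 − 20.19 = -2.63 percentage points.

-2.63 percentage points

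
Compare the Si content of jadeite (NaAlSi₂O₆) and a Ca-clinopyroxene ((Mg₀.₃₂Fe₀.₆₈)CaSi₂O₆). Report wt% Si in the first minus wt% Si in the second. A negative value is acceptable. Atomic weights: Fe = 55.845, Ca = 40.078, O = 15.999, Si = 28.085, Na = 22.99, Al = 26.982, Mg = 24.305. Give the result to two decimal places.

Si in NaAlSi₂O₆: molar mass 202.136 g/mol; 2×28.085 = 56.170 g → 27.79 wt%.
Si in (Mg₀.₃₂Fe₀.₆₈)CaSi₂O₆: molar mass 237.994 g/mol; 2×28.085 = 56.170 g → 23.60 wt%.
Difference = 27.79 − 23.60 = 4.19 percentage points.

4.19 percentage points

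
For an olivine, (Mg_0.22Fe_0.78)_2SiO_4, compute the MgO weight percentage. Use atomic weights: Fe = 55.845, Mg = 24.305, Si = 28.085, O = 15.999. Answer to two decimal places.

M((Mg_0.22Fe_0.78)_2SiO_4) = 189.893 g/mol; M(MgO) = 40.304 g/mol.
Moles MgO per formula unit = 0.44 Mg ÷ 1 = 0.4400.
MgO fraction = (0.4400 × 40.304) / 189.893 = 17.734/189.893 = 0.0934.

9.34 wt%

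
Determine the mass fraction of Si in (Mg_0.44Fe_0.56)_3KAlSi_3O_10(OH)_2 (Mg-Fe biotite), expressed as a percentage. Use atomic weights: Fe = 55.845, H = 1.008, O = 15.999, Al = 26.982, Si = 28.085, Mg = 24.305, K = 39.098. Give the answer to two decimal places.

Formula mass = 1.32×24.305 + 1.68×55.845 + 1×39.098 + 1×26.982 + 3×28.085 + 12×15.999 + 2×1.008 = 470.241 g/mol, of which 84.255 g is Si.
So Si makes up 84.255/470.241 = 0.1792 of the mass, i.e. 17.92%.

17.92 mass %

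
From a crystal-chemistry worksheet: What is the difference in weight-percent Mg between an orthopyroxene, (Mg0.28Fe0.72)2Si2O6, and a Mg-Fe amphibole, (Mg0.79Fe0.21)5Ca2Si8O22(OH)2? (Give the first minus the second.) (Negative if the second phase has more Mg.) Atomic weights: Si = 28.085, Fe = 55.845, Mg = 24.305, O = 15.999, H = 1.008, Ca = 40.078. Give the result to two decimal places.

-5.83 percentage points

M((Mg0.28Fe0.72)2Si2O6) = 246.192 g/mol, so wt% Mg = 13.611/246.192 × 100 = 5.53%.
M((Mg0.79Fe0.21)5Ca2Si8O22(OH)2) = 845.470 g/mol, so wt% Mg = 96.005/845.470 × 100 = 11.36%.
5.53 − 11.36 = -5.83 pp.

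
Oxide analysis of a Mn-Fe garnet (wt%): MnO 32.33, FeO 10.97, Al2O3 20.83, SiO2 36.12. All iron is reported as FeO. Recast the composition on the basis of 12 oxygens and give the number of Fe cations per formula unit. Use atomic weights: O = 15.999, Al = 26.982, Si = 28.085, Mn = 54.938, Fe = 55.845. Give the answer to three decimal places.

0.756 Fe apfu

32.33 wt% MnO ÷ 70.937 g/mol = 0.45576 mol, giving 0.45576 Mn and 0.45576 O.
10.97 wt% FeO ÷ 71.844 g/mol = 0.15269 mol, giving 0.15269 Fe and 0.15269 O.
20.83 wt% Al2O3 ÷ 101.961 g/mol = 0.20429 mol, giving 0.40858 Al and 0.61287 O.
36.12 wt% SiO2 ÷ 60.083 g/mol = 0.60117 mol, giving 0.60117 Si and 1.20234 O.
Oxygen sums to 2.42366; scaling by 12/2.42366 = 4.95119 puts the formula on 12 O.
Fe: 0.15269 × 4.95119 = 0.756 atoms per formula unit.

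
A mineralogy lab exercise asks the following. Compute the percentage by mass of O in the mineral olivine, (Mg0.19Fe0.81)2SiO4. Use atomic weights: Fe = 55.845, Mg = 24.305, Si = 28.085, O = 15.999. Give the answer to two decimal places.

Molar mass of (Mg0.19Fe0.81)2SiO4: 0.38·24.305 + 1.62·55.845 + 1·28.085 + 4·15.999 = 191.786 g/mol.
Mass of O per formula unit: 4 × 15.999 = 63.996 g.
Weight fraction O = 63.996 / 191.786 = 0.3337.

33.37 wt%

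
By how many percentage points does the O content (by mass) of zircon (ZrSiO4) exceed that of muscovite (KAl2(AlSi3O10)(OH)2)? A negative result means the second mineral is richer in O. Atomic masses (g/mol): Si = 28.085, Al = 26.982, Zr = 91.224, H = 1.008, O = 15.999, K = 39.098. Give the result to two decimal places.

O in ZrSiO4: molar mass 183.305 g/mol; 4×15.999 = 63.996 g → 34.91 wt%.
O in KAl2(AlSi3O10)(OH)2: molar mass 398.303 g/mol; 12×15.999 = 191.988 g → 48.20 wt%.
Difference = 34.91 − 48.20 = -13.29 percentage points.

-13.29 percentage points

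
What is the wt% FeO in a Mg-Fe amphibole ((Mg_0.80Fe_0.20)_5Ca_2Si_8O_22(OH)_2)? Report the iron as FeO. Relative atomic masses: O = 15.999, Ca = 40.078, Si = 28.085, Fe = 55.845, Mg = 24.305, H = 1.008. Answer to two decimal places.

8.51 wt%

Molar mass of (Mg_0.80Fe_0.20)_5Ca_2Si_8O_22(OH)_2 = 4*24.305 + 1*55.845 + 2*40.078 + 8*28.085 + 24*15.999 + 2*1.008 = 843.893 g/mol.
Each formula unit contains 1 Fe, equivalent to 1/1 = 1.0000 mol FeO.
M(FeO) = 1×55.845 + 1×15.999 = 71.844 g/mol.
Mass of FeO per formula unit = 1.0000 × 71.844 = 71.844 g.
FeO wt% = 71.844 / 843.893 × 100 = 8.51%.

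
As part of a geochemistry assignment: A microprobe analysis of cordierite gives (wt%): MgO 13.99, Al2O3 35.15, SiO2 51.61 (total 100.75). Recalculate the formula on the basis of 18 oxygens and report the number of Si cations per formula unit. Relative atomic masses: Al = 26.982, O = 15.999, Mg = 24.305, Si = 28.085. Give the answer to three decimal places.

13.99 wt% MgO ÷ 40.304 g/mol = 0.34711 mol, giving 0.34711 Mg and 0.34711 O.
35.15 wt% Al2O3 ÷ 101.961 g/mol = 0.34474 mol, giving 0.68948 Al and 1.03422 O.
51.61 wt% SiO2 ÷ 60.083 g/mol = 0.85898 mol, giving 0.85898 Si and 1.71796 O.
Oxygen sums to 3.09929; scaling by 18/3.09929 = 5.80778 puts the formula on 18 O.
Si: 0.85898 × 5.80778 = 4.989 atoms per formula unit.

4.989 Si apfu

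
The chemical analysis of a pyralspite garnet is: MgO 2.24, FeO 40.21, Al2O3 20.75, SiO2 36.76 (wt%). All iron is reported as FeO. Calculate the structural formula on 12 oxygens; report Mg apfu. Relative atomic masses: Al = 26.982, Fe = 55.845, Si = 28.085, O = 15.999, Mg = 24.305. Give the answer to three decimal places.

MgO (M=40.304): mol = 0.05558; Mg = 0.05558, O = 0.05558.
FeO (M=71.844): mol = 0.55968; Fe = 0.55968, O = 0.55968.
Al2O3 (M=101.961): mol = 0.20351; Al = 0.40702, O = 0.61053.
SiO2 (M=60.083): mol = 0.61182; Si = 0.61182, O = 1.22364.
ΣO = 2.44943; factor = 12/ΣO = 4.89910.
Mg apfu = 0.05558 × 4.89910 = 0.272.

0.272 Mg apfu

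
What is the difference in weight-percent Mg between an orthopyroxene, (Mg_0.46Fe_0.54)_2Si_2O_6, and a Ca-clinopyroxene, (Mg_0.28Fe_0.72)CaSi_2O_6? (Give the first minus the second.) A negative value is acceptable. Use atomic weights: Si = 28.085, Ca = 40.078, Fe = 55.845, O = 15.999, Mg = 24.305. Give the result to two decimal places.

M((Mg_0.46Fe_0.54)_2Si_2O_6) = 234.837 g/mol, so wt% Mg = 22.361/234.837 × 100 = 9.52%.
M((Mg_0.28Fe_0.72)CaSi_2O_6) = 239.256 g/mol, so wt% Mg = 6.805/239.256 × 100 = 2.84%.
9.52 − 2.84 = 6.68 pp.

6.68 percentage points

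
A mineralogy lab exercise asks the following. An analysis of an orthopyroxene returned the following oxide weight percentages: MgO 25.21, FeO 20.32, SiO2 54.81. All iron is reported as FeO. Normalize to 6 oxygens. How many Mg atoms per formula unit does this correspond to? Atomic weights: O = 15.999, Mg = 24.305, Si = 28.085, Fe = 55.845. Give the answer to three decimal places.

MgO (M=40.304): mol = 0.62550; Mg = 0.62550, O = 0.62550.
FeO (M=71.844): mol = 0.28284; Fe = 0.28284, O = 0.28284.
SiO2 (M=60.083): mol = 0.91224; Si = 0.91224, O = 1.82448.
ΣO = 2.73282; factor = 6/ΣO = 2.19553.
Mg apfu = 0.62550 × 2.19553 = 1.373.

1.373 Mg apfu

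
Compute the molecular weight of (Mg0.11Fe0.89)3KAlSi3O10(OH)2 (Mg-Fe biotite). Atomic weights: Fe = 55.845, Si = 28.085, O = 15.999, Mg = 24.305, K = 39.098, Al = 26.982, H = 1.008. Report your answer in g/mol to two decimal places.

501.47 g/mol

The formula mass is the sum 0.33(24.305) + 2.67(55.845) + 1(39.098) + 1(26.982) + 3(28.085) + 12(15.999) + 2(1.008).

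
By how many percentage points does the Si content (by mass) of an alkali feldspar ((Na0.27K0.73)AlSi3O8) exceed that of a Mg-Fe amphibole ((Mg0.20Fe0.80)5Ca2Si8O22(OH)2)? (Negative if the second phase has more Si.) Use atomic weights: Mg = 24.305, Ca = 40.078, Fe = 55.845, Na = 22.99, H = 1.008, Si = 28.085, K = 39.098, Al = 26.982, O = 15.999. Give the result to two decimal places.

M((Na0.27K0.73)AlSi3O8) = 273.978 g/mol, so wt% Si = 84.255/273.978 × 100 = 30.75%.
M((Mg0.20Fe0.80)5Ca2Si8O22(OH)2) = 938.513 g/mol, so wt% Si = 224.680/938.513 × 100 = 23.94%.
30.75 − 23.94 = 6.81 pp.

6.81 percentage points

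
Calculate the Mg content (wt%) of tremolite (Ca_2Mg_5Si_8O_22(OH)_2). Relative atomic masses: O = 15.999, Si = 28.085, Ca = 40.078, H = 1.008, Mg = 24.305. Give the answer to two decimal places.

M(Ca_2Mg_5Si_8O_22(OH)_2) = 812.353 g/mol.
Mg contributes 5 × 24.305 = 121.525 g per mole.
121.525/812.353 = 0.1496 → 14.96%.

14.96 wt%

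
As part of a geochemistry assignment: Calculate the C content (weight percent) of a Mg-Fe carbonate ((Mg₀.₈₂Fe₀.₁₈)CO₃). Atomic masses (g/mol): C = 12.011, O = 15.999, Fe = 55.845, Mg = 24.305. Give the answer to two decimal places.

13.35 weight percent

Formula mass = 0.82*24.305 + 0.18*55.845 + 1*12.011 + 3*15.999 = 89.990 g/mol, of which 12.011 g is C.
So C makes up 12.011/89.990 = 0.1335 of the mass, i.e. 13.35%.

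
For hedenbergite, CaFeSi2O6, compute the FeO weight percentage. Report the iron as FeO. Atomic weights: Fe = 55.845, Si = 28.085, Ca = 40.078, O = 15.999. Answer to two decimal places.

28.96 wt%

Formula mass = 248.087 g/mol.
1 Fe → 1.0000 mol FeO per formula unit; M(FeO) = 71.844, so FeO mass = 71.844 g.
71.844/248.087 × 100 = 28.96 wt%.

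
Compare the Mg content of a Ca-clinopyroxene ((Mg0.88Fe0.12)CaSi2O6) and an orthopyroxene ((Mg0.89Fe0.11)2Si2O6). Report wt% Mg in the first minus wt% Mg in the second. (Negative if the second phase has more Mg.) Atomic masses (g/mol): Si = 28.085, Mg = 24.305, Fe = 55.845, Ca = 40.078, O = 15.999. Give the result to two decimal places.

First mineral: 21.388 g Mg in 220.332 g formula = 9.71 wt% Mg.
Second mineral: 43.263 g Mg in 207.713 g formula = 20.83 wt% Mg.
9.71% − 20.83% gives a difference of -11.12 percentage points.

-11.12 percentage points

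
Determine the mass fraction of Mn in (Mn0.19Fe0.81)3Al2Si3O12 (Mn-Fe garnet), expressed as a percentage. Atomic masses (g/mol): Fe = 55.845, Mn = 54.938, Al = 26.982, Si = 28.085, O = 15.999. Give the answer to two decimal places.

M((Mn0.19Fe0.81)3Al2Si3O12) = 497.225 g/mol.
Mn contributes 0.57 × 54.938 = 31.315 g per mole.
31.315/497.225 = 0.0630 → 6.30%.

6.30 wt%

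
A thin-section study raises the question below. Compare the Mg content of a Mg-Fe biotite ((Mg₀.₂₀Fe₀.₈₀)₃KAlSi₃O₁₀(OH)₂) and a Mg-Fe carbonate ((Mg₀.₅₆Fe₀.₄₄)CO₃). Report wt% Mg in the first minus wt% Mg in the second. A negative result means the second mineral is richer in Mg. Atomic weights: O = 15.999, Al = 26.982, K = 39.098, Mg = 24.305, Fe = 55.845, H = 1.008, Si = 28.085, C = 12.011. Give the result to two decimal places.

Mg in (Mg₀.₂₀Fe₀.₈₀)₃KAlSi₃O₁₀(OH)₂: molar mass 492.950 g/mol; 0.60×24.305 = 14.583 g → 2.96 wt%.
Mg in (Mg₀.₅₆Fe₀.₄₄)CO₃: molar mass 98.191 g/mol; 0.56×24.305 = 13.611 g → 13.86 wt%.
Difference = 2.96 − 13.86 = -10.90 percentage points.

-10.90 percentage points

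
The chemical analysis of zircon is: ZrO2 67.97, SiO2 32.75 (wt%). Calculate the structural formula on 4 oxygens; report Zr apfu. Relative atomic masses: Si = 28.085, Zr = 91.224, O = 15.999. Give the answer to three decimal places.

67.97 wt% ZrO2 ÷ 123.222 g/mol = 0.55161 mol, giving 0.55161 Zr and 1.10322 O.
32.75 wt% SiO2 ÷ 60.083 g/mol = 0.54508 mol, giving 0.54508 Si and 1.09016 O.
Oxygen sums to 2.19338; scaling by 4/2.19338 = 1.82367 puts the formula on 4 O.
Zr: 0.55161 × 1.82367 = 1.006 atoms per formula unit.

1.006 Zr apfu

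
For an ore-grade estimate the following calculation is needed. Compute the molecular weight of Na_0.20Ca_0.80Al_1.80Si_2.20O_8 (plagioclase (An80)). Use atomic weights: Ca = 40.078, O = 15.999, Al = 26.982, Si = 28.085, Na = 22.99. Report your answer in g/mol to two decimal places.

M = 0.20·22.99 + 0.80·40.078 + 1.80·26.982 + 2.20·28.085 + 8·15.999

275.01 g/mol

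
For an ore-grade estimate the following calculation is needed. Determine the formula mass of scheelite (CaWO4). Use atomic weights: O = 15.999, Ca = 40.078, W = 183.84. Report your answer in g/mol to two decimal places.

287.91 g/mol

M = 1*40.078 + 1*183.84 + 4*15.999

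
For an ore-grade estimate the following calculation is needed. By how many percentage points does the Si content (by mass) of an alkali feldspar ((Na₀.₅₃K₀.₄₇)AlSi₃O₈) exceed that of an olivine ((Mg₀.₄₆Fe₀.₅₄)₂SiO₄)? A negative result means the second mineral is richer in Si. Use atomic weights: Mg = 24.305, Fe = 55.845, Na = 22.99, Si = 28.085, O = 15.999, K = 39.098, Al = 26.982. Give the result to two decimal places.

Si in (Na₀.₅₃K₀.₄₇)AlSi₃O₈: molar mass 269.790 g/mol; 3×28.085 = 84.255 g → 31.23 wt%.
Si in (Mg₀.₄₆Fe₀.₅₄)₂SiO₄: molar mass 174.754 g/mol; 1×28.085 = 28.085 g → 16.07 wt%.
Difference = 31.23 − 16.07 = 15.16 percentage points.

15.16 percentage points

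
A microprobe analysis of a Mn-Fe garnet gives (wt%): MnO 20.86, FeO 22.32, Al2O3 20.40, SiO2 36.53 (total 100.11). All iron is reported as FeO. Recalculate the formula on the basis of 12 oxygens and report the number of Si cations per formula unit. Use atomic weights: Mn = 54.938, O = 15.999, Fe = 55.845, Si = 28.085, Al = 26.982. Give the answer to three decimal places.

3.014 Si apfu

20.86 wt% MnO ÷ 70.937 g/mol = 0.29406 mol, giving 0.29406 Mn and 0.29406 O.
22.32 wt% FeO ÷ 71.844 g/mol = 0.31067 mol, giving 0.31067 Fe and 0.31067 O.
20.40 wt% Al2O3 ÷ 101.961 g/mol = 0.20008 mol, giving 0.40016 Al and 0.60024 O.
36.53 wt% SiO2 ÷ 60.083 g/mol = 0.60799 mol, giving 0.60799 Si and 1.21598 O.
Oxygen sums to 2.42095; scaling by 12/2.42095 = 4.95673 puts the formula on 12 O.
Si: 0.60799 × 4.95673 = 3.014 atoms per formula unit.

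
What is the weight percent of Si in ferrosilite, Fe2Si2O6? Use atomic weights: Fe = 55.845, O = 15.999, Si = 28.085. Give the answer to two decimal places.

Formula mass = 2*55.845 + 2*28.085 + 6*15.999 = 263.854 g/mol, of which 56.170 g is Si.
So Si makes up 56.170/263.854 = 0.2129 of the mass, i.e. 21.29%.

21.29 wt%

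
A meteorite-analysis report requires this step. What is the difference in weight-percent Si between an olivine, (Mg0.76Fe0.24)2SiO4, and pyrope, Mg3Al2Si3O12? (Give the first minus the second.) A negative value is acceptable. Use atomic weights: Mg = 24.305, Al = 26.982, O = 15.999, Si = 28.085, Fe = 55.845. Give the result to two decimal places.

-2.88 percentage points

M((Mg0.76Fe0.24)2SiO4) = 155.830 g/mol, so wt% Si = 28.085/155.830 × 100 = 18.02%.
M(Mg3Al2Si3O12) = 403.122 g/mol, so wt% Si = 84.255/403.122 × 100 = 20.90%.
18.02 − 20.90 = -2.88 pp.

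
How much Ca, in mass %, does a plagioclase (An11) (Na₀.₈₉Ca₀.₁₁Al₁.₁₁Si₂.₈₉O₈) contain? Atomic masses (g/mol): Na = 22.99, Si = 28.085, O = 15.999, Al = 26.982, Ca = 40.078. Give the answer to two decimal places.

1.67 mass %

M(Na₀.₈₉Ca₀.₁₁Al₁.₁₁Si₂.₈₉O₈) = 263.977 g/mol.
Ca contributes 0.11 × 40.078 = 4.409 g per mole.
4.409/263.977 = 0.0167 → 1.67%.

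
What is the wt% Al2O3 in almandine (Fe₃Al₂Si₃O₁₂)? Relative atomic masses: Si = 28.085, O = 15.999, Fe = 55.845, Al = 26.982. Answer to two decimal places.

M(Fe₃Al₂Si₃O₁₂) = 497.742 g/mol; M(Al2O3) = 101.961 g/mol.
Moles Al2O3 per formula unit = 2 Al ÷ 2 = 1.0000.
Al2O3 fraction = (1.0000 × 101.961) / 497.742 = 101.961/497.742 = 0.2048.

20.48 wt%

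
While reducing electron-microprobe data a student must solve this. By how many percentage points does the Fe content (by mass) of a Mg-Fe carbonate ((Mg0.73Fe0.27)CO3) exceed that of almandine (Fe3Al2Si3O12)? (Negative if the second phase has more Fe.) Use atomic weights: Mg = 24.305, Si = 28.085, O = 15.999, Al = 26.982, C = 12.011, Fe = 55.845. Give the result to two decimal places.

-17.42 percentage points

First mineral: 15.078 g Fe in 92.829 g formula = 16.24 wt% Fe.
Second mineral: 167.535 g Fe in 497.742 g formula = 33.66 wt% Fe.
16.24% − 33.66% gives a difference of -17.42 percentage points.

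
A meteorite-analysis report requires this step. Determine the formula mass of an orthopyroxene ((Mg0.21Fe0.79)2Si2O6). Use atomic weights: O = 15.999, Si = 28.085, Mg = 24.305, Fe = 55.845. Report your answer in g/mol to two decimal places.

250.61 g/mol

M = 0.42(24.305) + 1.58(55.845) + 2(28.085) + 6(15.999)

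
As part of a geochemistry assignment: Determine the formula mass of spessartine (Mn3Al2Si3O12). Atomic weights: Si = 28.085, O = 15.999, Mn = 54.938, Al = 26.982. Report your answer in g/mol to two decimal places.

495.02 g/mol

Mn: 3 × 54.938 = 164.8140
Al: 2 × 26.982 = 53.9640
Si: 3 × 28.085 = 84.2550
O: 12 × 15.999 = 191.9880
Summing the contributions gives the formula mass.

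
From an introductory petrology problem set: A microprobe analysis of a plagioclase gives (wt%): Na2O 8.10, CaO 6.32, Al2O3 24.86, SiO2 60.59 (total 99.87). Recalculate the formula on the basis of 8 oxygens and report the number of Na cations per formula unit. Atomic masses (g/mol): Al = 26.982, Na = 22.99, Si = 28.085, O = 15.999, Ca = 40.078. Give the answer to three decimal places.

Na2O (M=61.979): mol = 0.13069; Na = 0.26138, O = 0.13069.
CaO (M=56.077): mol = 0.11270; Ca = 0.11270, O = 0.11270.
Al2O3 (M=101.961): mol = 0.24382; Al = 0.48764, O = 0.73146.
SiO2 (M=60.083): mol = 1.00844; Si = 1.00844, O = 2.01688.
ΣO = 2.99173; factor = 8/ΣO = 2.67404.
Na apfu = 0.26138 × 2.67404 = 0.699.

0.699 Na apfu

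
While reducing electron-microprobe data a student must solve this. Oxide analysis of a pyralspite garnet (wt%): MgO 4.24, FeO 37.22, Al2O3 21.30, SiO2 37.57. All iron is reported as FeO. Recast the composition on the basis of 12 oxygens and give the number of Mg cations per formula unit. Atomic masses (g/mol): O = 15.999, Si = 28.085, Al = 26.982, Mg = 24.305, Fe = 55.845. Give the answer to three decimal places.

0.505 Mg apfu

MgO: 4.24/40.304 = 0.10520 mol → 0.10520 mol Mg, 0.10520 mol O.
FeO: 37.22/71.844 = 0.51807 mol → 0.51807 mol Fe, 0.51807 mol O.
Al2O3: 21.30/101.961 = 0.20890 mol → 0.41780 mol Al, 0.62670 mol O.
SiO2: 37.57/60.083 = 0.62530 mol → 0.62530 mol Si, 1.25060 mol O.
Total oxygen = 2.50057 mol. Normalization factor = 12/2.50057 = 4.79891.
Mg per 12 O = 0.10520 × 4.79891 = 0.505.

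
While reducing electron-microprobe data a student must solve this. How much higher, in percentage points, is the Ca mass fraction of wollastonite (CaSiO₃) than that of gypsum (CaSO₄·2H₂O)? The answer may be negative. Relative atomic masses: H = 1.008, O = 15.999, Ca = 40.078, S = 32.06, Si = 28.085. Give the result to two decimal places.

Ca in CaSiO₃: molar mass 116.160 g/mol; 1×40.078 = 40.078 g → 34.50 wt%.
Ca in CaSO₄·2H₂O: molar mass 172.164 g/mol; 1×40.078 = 40.078 g → 23.28 wt%.
Difference = 34.50 − 23.28 = 11.22 percentage points.

11.22 percentage points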